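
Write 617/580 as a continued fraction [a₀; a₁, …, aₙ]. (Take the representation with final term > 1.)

617 = 1·580 + 37
580 = 15·37 + 25
37 = 1·25 + 12
25 = 2·12 + 1
12 = 12·1 + 0  (stop)
So 617/580 = [1; 15, 1, 2, 12].

[1; 15, 1, 2, 12]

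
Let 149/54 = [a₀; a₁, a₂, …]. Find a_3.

149 = 2·54 + 41   →  a_0 = 2
54 = 1·41 + 13   →  a_1 = 1
41 = 3·13 + 2   →  a_2 = 3
13 = 6·2 + 1   →  a_3 = 6

6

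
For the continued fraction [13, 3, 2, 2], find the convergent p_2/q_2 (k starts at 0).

93/7

Using pₖ = aₖpₖ₋₁ + pₖ₋₂, qₖ = aₖqₖ₋₁ + qₖ₋₂ (with p₋₁=1, p₋₂=0, q₋₁=0, q₋₂=1):
  k=0: a=13, p=13, q=1
  k=1: a=3, p=40, q=3
  k=2: a=2, p=93, q=7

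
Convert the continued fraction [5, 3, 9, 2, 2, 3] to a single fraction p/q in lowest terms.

2645/497

Using pₖ = aₖpₖ₋₁ + pₖ₋₂ and qₖ = aₖqₖ₋₁ + qₖ₋₂:
  k=0: a=5, p=5, q=1
  k=1: a=3, p=16, q=3
  k=2: a=9, p=149, q=28
  k=3: a=2, p=314, q=59
  k=4: a=2, p=777, q=146
  k=5: a=3, p=2645, q=497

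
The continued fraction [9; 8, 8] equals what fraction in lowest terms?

593/65

Using pₖ = aₖpₖ₋₁ + pₖ₋₂ and qₖ = aₖqₖ₋₁ + qₖ₋₂:
  k=0: a=9, p=9, q=1
  k=1: a=8, p=73, q=8
  k=2: a=8, p=593, q=65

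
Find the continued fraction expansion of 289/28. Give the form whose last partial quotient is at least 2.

[10; 3, 9]

289 = 10×28 + 9
28 = 3×9 + 1
9 = 9×1 + 0  (stop)
So 289/28 = [10; 3, 9].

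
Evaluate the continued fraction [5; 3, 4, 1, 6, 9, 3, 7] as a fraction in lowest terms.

Fold from the inside: start with 7/1.
  3 + 1/7 = 22/7
  9 + 7/22 = 205/22
  6 + 22/205 = 1252/205
  1 + 205/1252 = 1457/1252
  4 + 1252/1457 = 7080/1457
  3 + 1457/7080 = 22697/7080
  5 + 7080/22697 = 120565/22697

120565/22697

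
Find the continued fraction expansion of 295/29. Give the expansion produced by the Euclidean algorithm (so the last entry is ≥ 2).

295 = 10*29 + 5
29 = 5*5 + 4
5 = 1*4 + 1
4 = 4*1 + 0  (stop)
So 295/29 = [10; 5, 1, 4].

[10; 5, 1, 4]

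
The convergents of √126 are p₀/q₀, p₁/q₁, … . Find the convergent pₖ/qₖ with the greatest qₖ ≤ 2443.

9979/889

√126 = [11; 4, 2, 4, 22, …] (period length 4).
Convergents:
  p_0/q_0 = 11/1
  p_1/q_1 = 45/4
  p_2/q_2 = 101/9
  p_3/q_3 = 449/40
  p_4/q_4 = 9979/889
  p_5/q_5 = 40365/3596
q_4 = 889 ≤ 2443 < 3596 = q_5, so the answer is 9979/889.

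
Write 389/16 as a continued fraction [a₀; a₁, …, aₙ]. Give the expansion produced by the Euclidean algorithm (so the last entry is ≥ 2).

389 = 24×16 + 5
16 = 3×5 + 1
5 = 5×1 + 0  (stop)
So 389/16 = [24; 3, 5].

[24; 3, 5]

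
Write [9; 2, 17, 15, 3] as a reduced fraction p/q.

15329/1616

Fold from the inside: start with 3/1.
  15 + 1/3 = 46/3
  17 + 3/46 = 785/46
  2 + 46/785 = 1616/785
  9 + 785/1616 = 15329/1616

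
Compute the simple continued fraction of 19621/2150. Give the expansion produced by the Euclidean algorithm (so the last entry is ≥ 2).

19621 = 9×2150 + 271
2150 = 7×271 + 253
271 = 1×253 + 18
253 = 14×18 + 1
18 = 18×1 + 0  (stop)
So 19621/2150 = [9; 7, 1, 14, 18].

[9; 7, 1, 14, 18]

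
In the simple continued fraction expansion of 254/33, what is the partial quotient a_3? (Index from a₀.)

3

254 = 7·33 + 23   →  a_0 = 7
33 = 1·23 + 10   →  a_1 = 1
23 = 2·10 + 3   →  a_2 = 2
10 = 3·3 + 1   →  a_3 = 3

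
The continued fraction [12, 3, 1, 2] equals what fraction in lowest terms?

135/11

Using pₖ = aₖpₖ₋₁ + pₖ₋₂ and qₖ = aₖqₖ₋₁ + qₖ₋₂:
  k=0: a=12, p=12, q=1
  k=1: a=3, p=37, q=3
  k=2: a=1, p=49, q=4
  k=3: a=2, p=135, q=11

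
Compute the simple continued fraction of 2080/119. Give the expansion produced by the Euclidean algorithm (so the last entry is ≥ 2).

[17; 2, 11, 2, 2]

2080 = 17*119 + 57
119 = 2*57 + 5
57 = 11*5 + 2
5 = 2*2 + 1
2 = 2*1 + 0  (stop)
So 2080/119 = [17; 2, 11, 2, 2].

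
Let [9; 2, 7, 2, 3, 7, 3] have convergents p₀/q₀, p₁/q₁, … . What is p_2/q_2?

Using pₖ = aₖpₖ₋₁ + pₖ₋₂, qₖ = aₖqₖ₋₁ + qₖ₋₂ (with p₋₁=1, p₋₂=0, q₋₁=0, q₋₂=1):
  k=0: a=9, p=9, q=1
  k=1: a=2, p=19, q=2
  k=2: a=7, p=142, q=15

142/15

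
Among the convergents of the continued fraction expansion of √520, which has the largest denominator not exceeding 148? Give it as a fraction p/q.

1277/56

√520 = [22; 1, 4, 11, 4, 1, 44, …] (period length 6).
Convergents:
  p_0/q_0 = 22/1
  p_1/q_1 = 23/1
  p_2/q_2 = 114/5
  p_3/q_3 = 1277/56
  p_4/q_4 = 5222/229
q_3 = 56 ≤ 148 < 229 = q_4, so the answer is 1277/56.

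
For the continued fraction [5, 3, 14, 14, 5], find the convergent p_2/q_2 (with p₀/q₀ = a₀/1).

229/43

Using pₖ = aₖpₖ₋₁ + pₖ₋₂, qₖ = aₖqₖ₋₁ + qₖ₋₂ (with p₋₁=1, p₋₂=0, q₋₁=0, q₋₂=1):
  k=0: a=5, p=5, q=1
  k=1: a=3, p=16, q=3
  k=2: a=14, p=229, q=43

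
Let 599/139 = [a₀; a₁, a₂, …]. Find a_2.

599 = 4·139 + 43   →  a_0 = 4
139 = 3·43 + 10   →  a_1 = 3
43 = 4·10 + 3   →  a_2 = 4

4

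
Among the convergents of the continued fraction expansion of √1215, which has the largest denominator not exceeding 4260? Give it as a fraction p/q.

119071/3416

√1215 = [34; 1, 5, 1, 68, …] (period length 4).
Convergents:
  p_0/q_0 = 34/1
  p_1/q_1 = 35/1
  p_2/q_2 = 209/6
  p_3/q_3 = 244/7
  p_4/q_4 = 16801/482
  p_5/q_5 = 17045/489
  p_6/q_6 = 102026/2927
  p_7/q_7 = 119071/3416
  p_8/q_8 = 8198854/235215
q_7 = 3416 ≤ 4260 < 235215 = q_8, so the answer is 119071/3416.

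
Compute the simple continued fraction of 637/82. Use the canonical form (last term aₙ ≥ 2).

[7; 1, 3, 3, 6]

637 = 7*82 + 63
82 = 1*63 + 19
63 = 3*19 + 6
19 = 3*6 + 1
6 = 6*1 + 0  (stop)
So 637/82 = [7; 1, 3, 3, 6].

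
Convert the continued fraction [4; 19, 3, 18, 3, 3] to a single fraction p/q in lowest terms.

Using pₖ = aₖpₖ₋₁ + pₖ₋₂ and qₖ = aₖqₖ₋₁ + qₖ₋₂:
  k=0: a=4, p=4, q=1
  k=1: a=19, p=77, q=19
  k=2: a=3, p=235, q=58
  k=3: a=18, p=4307, q=1063
  k=4: a=3, p=13156, q=3247
  k=5: a=3, p=43775, q=10804

43775/10804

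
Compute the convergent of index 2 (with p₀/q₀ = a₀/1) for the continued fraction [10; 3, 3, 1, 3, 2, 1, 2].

103/10

Using pₖ = aₖpₖ₋₁ + pₖ₋₂, qₖ = aₖqₖ₋₁ + qₖ₋₂ (with p₋₁=1, p₋₂=0, q₋₁=0, q₋₂=1):
  k=0: a=10, p=10, q=1
  k=1: a=3, p=31, q=3
  k=2: a=3, p=103, q=10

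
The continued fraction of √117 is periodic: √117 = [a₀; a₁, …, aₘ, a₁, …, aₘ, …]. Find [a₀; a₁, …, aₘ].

a₀ = ⌊√117⌋ = 10.
With m₀=0, d₀=1 and mₖ₊₁ = dₖaₖ − mₖ, dₖ₊₁ = (n − mₖ₊₁²)/dₖ, aₖ₊₁ = ⌊(a₀+mₖ₊₁)/dₖ₊₁⌋:
  k=1: m=10, d=17, a=1
  k=2: m=7, d=4, a=4
  k=3: m=9, d=9, a=2
  k=4: m=9, d=4, a=4
  k=5: m=7, d=17, a=1
  k=6: m=10, d=1, a=20
d=1 and a=2a₀=20 at k=6, so the next step gives (m, d) = (10, 17) again — its k=1 value — and the period has length 6.

[10; 1, 4, 2, 4, 1, 20]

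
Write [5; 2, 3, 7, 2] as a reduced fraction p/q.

592/109

Fold from the inside: start with 2/1.
  7 + 1/2 = 15/2
  3 + 2/15 = 47/15
  2 + 15/47 = 109/47
  5 + 47/109 = 592/109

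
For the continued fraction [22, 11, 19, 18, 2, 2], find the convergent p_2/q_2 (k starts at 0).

Using pₖ = aₖpₖ₋₁ + pₖ₋₂, qₖ = aₖqₖ₋₁ + qₖ₋₂ (with p₋₁=1, p₋₂=0, q₋₁=0, q₋₂=1):
  k=0: a=22, p=22, q=1
  k=1: a=11, p=243, q=11
  k=2: a=19, p=4639, q=210

4639/210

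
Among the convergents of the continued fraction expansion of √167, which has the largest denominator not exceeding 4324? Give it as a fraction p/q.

√167 = [12; 1, 11, 1, 24, …] (period length 4).
Convergents:
  p_0/q_0 = 12/1
  p_1/q_1 = 13/1
  p_2/q_2 = 155/12
  p_3/q_3 = 168/13
  p_4/q_4 = 4187/324
  p_5/q_5 = 4355/337
  p_6/q_6 = 52092/4031
  p_7/q_7 = 56447/4368
q_6 = 4031 ≤ 4324 < 4368 = q_7, so the answer is 52092/4031.

52092/4031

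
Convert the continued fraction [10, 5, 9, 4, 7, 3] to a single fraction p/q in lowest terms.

Using pₖ = aₖpₖ₋₁ + pₖ₋₂ and qₖ = aₖqₖ₋₁ + qₖ₋₂:
  k=0: a=10, p=10, q=1
  k=1: a=5, p=51, q=5
  k=2: a=9, p=469, q=46
  k=3: a=4, p=1927, q=189
  k=4: a=7, p=13958, q=1369
  k=5: a=3, p=43801, q=4296

43801/4296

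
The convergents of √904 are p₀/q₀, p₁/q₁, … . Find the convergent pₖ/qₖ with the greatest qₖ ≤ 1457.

√904 = [30; 15, 60, …] (period length 2).
Convergents:
  p_0/q_0 = 30/1
  p_1/q_1 = 451/15
  p_2/q_2 = 27090/901
  p_3/q_3 = 406801/13530
q_2 = 901 ≤ 1457 < 13530 = q_3, so the answer is 27090/901.

27090/901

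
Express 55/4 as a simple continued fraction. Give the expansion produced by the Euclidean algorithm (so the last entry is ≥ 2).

55 = 13*4 + 3
4 = 1*3 + 1
3 = 3*1 + 0  (stop)
So 55/4 = [13; 1, 3].

[13; 1, 3]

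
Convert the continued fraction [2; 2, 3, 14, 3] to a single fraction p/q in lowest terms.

Using pₖ = aₖpₖ₋₁ + pₖ₋₂ and qₖ = aₖqₖ₋₁ + qₖ₋₂:
  k=0: a=2, p=2, q=1
  k=1: a=2, p=5, q=2
  k=2: a=3, p=17, q=7
  k=3: a=14, p=243, q=100
  k=4: a=3, p=746, q=307

746/307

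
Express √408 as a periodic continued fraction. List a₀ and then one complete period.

a₀ = ⌊√408⌋ = 20.
With m₀=0, d₀=1 and mₖ₊₁ = dₖaₖ − mₖ, dₖ₊₁ = (n − mₖ₊₁²)/dₖ, aₖ₊₁ = ⌊(a₀+mₖ₊₁)/dₖ₊₁⌋:
  k=1: m=20, d=8, a=5
  k=2: m=20, d=1, a=40
d=1 and a=2a₀=40 at k=2, so the next step gives (m, d) = (20, 8) again — its k=1 value — and the period has length 2.

[20; 5, 40]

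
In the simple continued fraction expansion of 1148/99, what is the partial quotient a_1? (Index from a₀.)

1

1148 = 11·99 + 59   →  a_0 = 11
99 = 1·59 + 40   →  a_1 = 1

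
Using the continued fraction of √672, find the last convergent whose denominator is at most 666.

17161/662

√672 = [25; 1, 11, 1, 50, …] (period length 4).
Convergents:
  p_0/q_0 = 25/1
  p_1/q_1 = 26/1
  p_2/q_2 = 311/12
  p_3/q_3 = 337/13
  p_4/q_4 = 17161/662
  p_5/q_5 = 17498/675
q_4 = 662 ≤ 666 < 675 = q_5, so the answer is 17161/662.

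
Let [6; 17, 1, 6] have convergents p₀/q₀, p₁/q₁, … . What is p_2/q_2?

Using pₖ = aₖpₖ₋₁ + pₖ₋₂, qₖ = aₖqₖ₋₁ + qₖ₋₂ (with p₋₁=1, p₋₂=0, q₋₁=0, q₋₂=1):
  k=0: a=6, p=6, q=1
  k=1: a=17, p=103, q=17
  k=2: a=1, p=109, q=18

109/18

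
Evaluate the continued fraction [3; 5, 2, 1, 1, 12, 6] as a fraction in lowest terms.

6584/2067

Fold from the inside: start with 6/1.
  12 + 1/6 = 73/6
  1 + 6/73 = 79/73
  1 + 73/79 = 152/79
  2 + 79/152 = 383/152
  5 + 152/383 = 2067/383
  3 + 383/2067 = 6584/2067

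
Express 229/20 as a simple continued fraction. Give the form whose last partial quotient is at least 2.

229 = 11*20 + 9
20 = 2*9 + 2
9 = 4*2 + 1
2 = 2*1 + 0  (stop)
So 229/20 = [11; 2, 4, 2].

[11; 2, 4, 2]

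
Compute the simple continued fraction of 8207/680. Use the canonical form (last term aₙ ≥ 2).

8207 = 12×680 + 47
680 = 14×47 + 22
47 = 2×22 + 3
22 = 7×3 + 1
3 = 3×1 + 0  (stop)
So 8207/680 = [12; 14, 2, 7, 3].

[12; 14, 2, 7, 3]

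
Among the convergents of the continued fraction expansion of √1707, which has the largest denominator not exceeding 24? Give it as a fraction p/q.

785/19

√1707 = [41; 3, 6, 41, 6, 3, 82, …] (period length 6).
Convergents:
  p_0/q_0 = 41/1
  p_1/q_1 = 124/3
  p_2/q_2 = 785/19
  p_3/q_3 = 32309/782
q_2 = 19 ≤ 24 < 782 = q_3, so the answer is 785/19.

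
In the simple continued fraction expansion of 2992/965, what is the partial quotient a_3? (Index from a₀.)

2992 = 3·965 + 97   →  a_0 = 3
965 = 9·97 + 92   →  a_1 = 9
97 = 1·92 + 5   →  a_2 = 1
92 = 18·5 + 2   →  a_3 = 18

18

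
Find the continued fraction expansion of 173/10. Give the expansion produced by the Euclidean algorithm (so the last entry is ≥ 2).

173 = 17×10 + 3
10 = 3×3 + 1
3 = 3×1 + 0  (stop)
So 173/10 = [17; 3, 3].

[17; 3, 3]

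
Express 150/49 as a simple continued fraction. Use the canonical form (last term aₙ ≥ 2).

150 = 3·49 + 3
49 = 16·3 + 1
3 = 3·1 + 0  (stop)
So 150/49 = [3; 16, 3].

[3; 16, 3]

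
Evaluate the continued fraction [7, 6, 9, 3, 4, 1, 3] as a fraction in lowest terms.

24851/3469

Using pₖ = aₖpₖ₋₁ + pₖ₋₂ and qₖ = aₖqₖ₋₁ + qₖ₋₂:
  k=0: a=7, p=7, q=1
  k=1: a=6, p=43, q=6
  k=2: a=9, p=394, q=55
  k=3: a=3, p=1225, q=171
  k=4: a=4, p=5294, q=739
  k=5: a=1, p=6519, q=910
  k=6: a=3, p=24851, q=3469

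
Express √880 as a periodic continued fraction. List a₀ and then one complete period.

[29; 1, 1, 1, 58]

a₀ = ⌊√880⌋ = 29.
With m₀=0, d₀=1 and mₖ₊₁ = dₖaₖ − mₖ, dₖ₊₁ = (n − mₖ₊₁²)/dₖ, aₖ₊₁ = ⌊(a₀+mₖ₊₁)/dₖ₊₁⌋:
  k=1: m=29, d=39, a=1
  k=2: m=10, d=20, a=1
  k=3: m=10, d=39, a=1
  k=4: m=29, d=1, a=58
d=1 and a=2a₀=58 at k=4, so the next step gives (m, d) = (29, 39) again — its k=1 value — and the period has length 4.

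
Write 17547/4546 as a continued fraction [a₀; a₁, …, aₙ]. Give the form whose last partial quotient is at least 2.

[3; 1, 6, 7, 3, 9, 3]

17547 = 3·4546 + 3909
4546 = 1·3909 + 637
3909 = 6·637 + 87
637 = 7·87 + 28
87 = 3·28 + 3
28 = 9·3 + 1
3 = 3·1 + 0  (stop)
So 17547/4546 = [3; 1, 6, 7, 3, 9, 3].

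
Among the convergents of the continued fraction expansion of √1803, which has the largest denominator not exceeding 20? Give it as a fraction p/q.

√1803 = [42; 2, 6, 28, 6, 2, 84, …] (period length 6).
Convergents:
  p_0/q_0 = 42/1
  p_1/q_1 = 85/2
  p_2/q_2 = 552/13
  p_3/q_3 = 15541/366
q_2 = 13 ≤ 20 < 366 = q_3, so the answer is 552/13.

552/13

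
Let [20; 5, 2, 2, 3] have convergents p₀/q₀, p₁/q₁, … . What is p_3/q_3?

Using pₖ = aₖpₖ₋₁ + pₖ₋₂, qₖ = aₖqₖ₋₁ + qₖ₋₂ (with p₋₁=1, p₋₂=0, q₋₁=0, q₋₂=1):
  k=0: a=20, p=20, q=1
  k=1: a=5, p=101, q=5
  k=2: a=2, p=222, q=11
  k=3: a=2, p=545, q=27

545/27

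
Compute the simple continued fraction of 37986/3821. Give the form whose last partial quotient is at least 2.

37986 = 9*3821 + 3597
3821 = 1*3597 + 224
3597 = 16*224 + 13
224 = 17*13 + 3
13 = 4*3 + 1
3 = 3*1 + 0  (stop)
So 37986/3821 = [9; 1, 16, 17, 4, 3].

[9; 1, 16, 17, 4, 3]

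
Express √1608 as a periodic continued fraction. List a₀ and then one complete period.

[40; 10, 80]

a₀ = ⌊√1608⌋ = 40.
With m₀=0, d₀=1 and mₖ₊₁ = dₖaₖ − mₖ, dₖ₊₁ = (n − mₖ₊₁²)/dₖ, aₖ₊₁ = ⌊(a₀+mₖ₊₁)/dₖ₊₁⌋:
  k=1: m=40, d=8, a=10
  k=2: m=40, d=1, a=80
d=1 and a=2a₀=80 at k=2, so the next step gives (m, d) = (40, 8) again — its k=1 value — and the period has length 2.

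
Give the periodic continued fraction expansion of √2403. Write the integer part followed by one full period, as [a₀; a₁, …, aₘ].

a₀ = ⌊√2403⌋ = 49.
With m₀=0, d₀=1 and mₖ₊₁ = dₖaₖ − mₖ, dₖ₊₁ = (n − mₖ₊₁²)/dₖ, aₖ₊₁ = ⌊(a₀+mₖ₊₁)/dₖ₊₁⌋:
  k=1: m=49, d=2, a=49
  k=2: m=49, d=1, a=98
d=1 and a=2a₀=98 at k=2, so the next step gives (m, d) = (49, 2) again — its k=1 value — and the period has length 2.

[49; 49, 98]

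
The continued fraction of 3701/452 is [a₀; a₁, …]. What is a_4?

1

3701 = 8·452 + 85   →  a_0 = 8
452 = 5·85 + 27   →  a_1 = 5
85 = 3·27 + 4   →  a_2 = 3
27 = 6·4 + 3   →  a_3 = 6
4 = 1·3 + 1   →  a_4 = 1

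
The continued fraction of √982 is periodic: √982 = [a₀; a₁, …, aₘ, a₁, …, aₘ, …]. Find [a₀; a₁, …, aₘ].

a₀ = ⌊√982⌋ = 31.
With m₀=0, d₀=1 and mₖ₊₁ = dₖaₖ − mₖ, dₖ₊₁ = (n − mₖ₊₁²)/dₖ, aₖ₊₁ = ⌊(a₀+mₖ₊₁)/dₖ₊₁⌋:
  k=1: m=31, d=21, a=2
  k=2: m=11, d=41, a=1
  k=3: m=30, d=2, a=30
  k=4: m=30, d=41, a=1
  k=5: m=11, d=21, a=2
  k=6: m=31, d=1, a=62
d=1 and a=2a₀=62 at k=6, so the next step gives (m, d) = (31, 21) again — its k=1 value — and the period has length 6.

[31; 2, 1, 30, 1, 2, 62]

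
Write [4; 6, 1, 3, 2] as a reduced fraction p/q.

253/61

Using pₖ = aₖpₖ₋₁ + pₖ₋₂ and qₖ = aₖqₖ₋₁ + qₖ₋₂:
  k=0: a=4, p=4, q=1
  k=1: a=6, p=25, q=6
  k=2: a=1, p=29, q=7
  k=3: a=3, p=112, q=27
  k=4: a=2, p=253, q=61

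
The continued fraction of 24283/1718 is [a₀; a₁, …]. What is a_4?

24283 = 14·1718 + 231   →  a_0 = 14
1718 = 7·231 + 101   →  a_1 = 7
231 = 2·101 + 29   →  a_2 = 2
101 = 3·29 + 14   →  a_3 = 3
29 = 2·14 + 1   →  a_4 = 2

2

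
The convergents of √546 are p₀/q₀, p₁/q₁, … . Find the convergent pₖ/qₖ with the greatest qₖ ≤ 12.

257/11

√546 = [23; 2, 1, 2, 1, 2, 46, …] (period length 6).
Convergents:
  p_0/q_0 = 23/1
  p_1/q_1 = 47/2
  p_2/q_2 = 70/3
  p_3/q_3 = 187/8
  p_4/q_4 = 257/11
  p_5/q_5 = 701/30
q_4 = 11 ≤ 12 < 30 = q_5, so the answer is 257/11.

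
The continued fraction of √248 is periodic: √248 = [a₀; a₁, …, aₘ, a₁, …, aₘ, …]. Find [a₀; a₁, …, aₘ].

[15; 1, 2, 1, 30]

a₀ = ⌊√248⌋ = 15.
With m₀=0, d₀=1 and mₖ₊₁ = dₖaₖ − mₖ, dₖ₊₁ = (n − mₖ₊₁²)/dₖ, aₖ₊₁ = ⌊(a₀+mₖ₊₁)/dₖ₊₁⌋:
  k=1: m=15, d=23, a=1
  k=2: m=8, d=8, a=2
  k=3: m=8, d=23, a=1
  k=4: m=15, d=1, a=30
d=1 and a=2a₀=30 at k=4, so the next step gives (m, d) = (15, 23) again — its k=1 value — and the period has length 4.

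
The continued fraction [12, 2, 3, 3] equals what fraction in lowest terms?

286/23

Using pₖ = aₖpₖ₋₁ + pₖ₋₂ and qₖ = aₖqₖ₋₁ + qₖ₋₂:
  k=0: a=12, p=12, q=1
  k=1: a=2, p=25, q=2
  k=2: a=3, p=87, q=7
  k=3: a=3, p=286, q=23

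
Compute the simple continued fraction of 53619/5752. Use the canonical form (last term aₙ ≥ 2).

53619 = 9×5752 + 1851
5752 = 3×1851 + 199
1851 = 9×199 + 60
199 = 3×60 + 19
60 = 3×19 + 3
19 = 6×3 + 1
3 = 3×1 + 0  (stop)
So 53619/5752 = [9; 3, 9, 3, 3, 6, 3].

[9; 3, 9, 3, 3, 6, 3]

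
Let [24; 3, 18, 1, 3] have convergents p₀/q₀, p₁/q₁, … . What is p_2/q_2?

Using pₖ = aₖpₖ₋₁ + pₖ₋₂, qₖ = aₖqₖ₋₁ + qₖ₋₂ (with p₋₁=1, p₋₂=0, q₋₁=0, q₋₂=1):
  k=0: a=24, p=24, q=1
  k=1: a=3, p=73, q=3
  k=2: a=18, p=1338, q=55

1338/55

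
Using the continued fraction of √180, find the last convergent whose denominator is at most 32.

161/12

√180 = [13; 2, 2, 2, 26, …] (period length 4).
Convergents:
  p_0/q_0 = 13/1
  p_1/q_1 = 27/2
  p_2/q_2 = 67/5
  p_3/q_3 = 161/12
  p_4/q_4 = 4253/317
q_3 = 12 ≤ 32 < 317 = q_4, so the answer is 161/12.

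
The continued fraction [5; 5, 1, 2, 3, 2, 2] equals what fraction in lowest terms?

Fold from the inside: start with 2/1.
  2 + 1/2 = 5/2
  3 + 2/5 = 17/5
  2 + 5/17 = 39/17
  1 + 17/39 = 56/39
  5 + 39/56 = 319/56
  5 + 56/319 = 1651/319

1651/319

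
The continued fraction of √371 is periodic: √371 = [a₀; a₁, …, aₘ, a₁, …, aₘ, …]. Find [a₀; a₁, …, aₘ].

[19; 3, 1, 4, 1, 3, 38]

a₀ = ⌊√371⌋ = 19.
With m₀=0, d₀=1 and mₖ₊₁ = dₖaₖ − mₖ, dₖ₊₁ = (n − mₖ₊₁²)/dₖ, aₖ₊₁ = ⌊(a₀+mₖ₊₁)/dₖ₊₁⌋:
  k=1: m=19, d=10, a=3
  k=2: m=11, d=25, a=1
  k=3: m=14, d=7, a=4
  k=4: m=14, d=25, a=1
  k=5: m=11, d=10, a=3
  k=6: m=19, d=1, a=38
d=1 and a=2a₀=38 at k=6, so the next step gives (m, d) = (19, 10) again — its k=1 value — and the period has length 6.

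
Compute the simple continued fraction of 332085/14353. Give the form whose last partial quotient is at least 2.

[23; 7, 3, 3, 16, 12]

332085 = 23·14353 + 1966
14353 = 7·1966 + 591
1966 = 3·591 + 193
591 = 3·193 + 12
193 = 16·12 + 1
12 = 12·1 + 0  (stop)
So 332085/14353 = [23; 7, 3, 3, 16, 12].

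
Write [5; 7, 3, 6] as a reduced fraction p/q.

714/139

Using pₖ = aₖpₖ₋₁ + pₖ₋₂ and qₖ = aₖqₖ₋₁ + qₖ₋₂:
  k=0: a=5, p=5, q=1
  k=1: a=7, p=36, q=7
  k=2: a=3, p=113, q=22
  k=3: a=6, p=714, q=139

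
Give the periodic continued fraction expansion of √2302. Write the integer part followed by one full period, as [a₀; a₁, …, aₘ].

[47; 1, 46, 1, 94]

a₀ = ⌊√2302⌋ = 47.
With m₀=0, d₀=1 and mₖ₊₁ = dₖaₖ − mₖ, dₖ₊₁ = (n − mₖ₊₁²)/dₖ, aₖ₊₁ = ⌊(a₀+mₖ₊₁)/dₖ₊₁⌋:
  k=1: m=47, d=93, a=1
  k=2: m=46, d=2, a=46
  k=3: m=46, d=93, a=1
  k=4: m=47, d=1, a=94
d=1 and a=2a₀=94 at k=4, so the next step gives (m, d) = (47, 93) again — its k=1 value — and the period has length 4.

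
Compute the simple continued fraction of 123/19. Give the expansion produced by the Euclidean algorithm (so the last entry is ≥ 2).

123 = 6×19 + 9
19 = 2×9 + 1
9 = 9×1 + 0  (stop)
So 123/19 = [6; 2, 9].

[6; 2, 9]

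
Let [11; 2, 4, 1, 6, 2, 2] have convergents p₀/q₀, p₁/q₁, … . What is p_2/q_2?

Using pₖ = aₖpₖ₋₁ + pₖ₋₂, qₖ = aₖqₖ₋₁ + qₖ₋₂ (with p₋₁=1, p₋₂=0, q₋₁=0, q₋₂=1):
  k=0: a=11, p=11, q=1
  k=1: a=2, p=23, q=2
  k=2: a=4, p=103, q=9

103/9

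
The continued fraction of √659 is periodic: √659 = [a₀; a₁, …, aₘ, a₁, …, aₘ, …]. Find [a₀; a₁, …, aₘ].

a₀ = ⌊√659⌋ = 25.
With m₀=0, d₀=1 and mₖ₊₁ = dₖaₖ − mₖ, dₖ₊₁ = (n − mₖ₊₁²)/dₖ, aₖ₊₁ = ⌊(a₀+mₖ₊₁)/dₖ₊₁⌋:
  k=1: m=25, d=34, a=1
  k=2: m=9, d=17, a=2
  k=3: m=25, d=2, a=25
  k=4: m=25, d=17, a=2
  k=5: m=9, d=34, a=1
  k=6: m=25, d=1, a=50
d=1 and a=2a₀=50 at k=6, so the next step gives (m, d) = (25, 34) again — its k=1 value — and the period has length 6.

[25; 1, 2, 25, 2, 1, 50]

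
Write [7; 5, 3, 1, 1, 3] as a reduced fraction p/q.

949/132

Using pₖ = aₖpₖ₋₁ + pₖ₋₂ and qₖ = aₖqₖ₋₁ + qₖ₋₂:
  k=0: a=7, p=7, q=1
  k=1: a=5, p=36, q=5
  k=2: a=3, p=115, q=16
  k=3: a=1, p=151, q=21
  k=4: a=1, p=266, q=37
  k=5: a=3, p=949, q=132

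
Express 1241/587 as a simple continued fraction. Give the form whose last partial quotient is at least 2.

1241 = 2*587 + 67
587 = 8*67 + 51
67 = 1*51 + 16
51 = 3*16 + 3
16 = 5*3 + 1
3 = 3*1 + 0  (stop)
So 1241/587 = [2; 8, 1, 3, 5, 3].

[2; 8, 1, 3, 5, 3]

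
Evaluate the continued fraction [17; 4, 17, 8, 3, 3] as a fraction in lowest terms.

99460/5767

Using pₖ = aₖpₖ₋₁ + pₖ₋₂ and qₖ = aₖqₖ₋₁ + qₖ₋₂:
  k=0: a=17, p=17, q=1
  k=1: a=4, p=69, q=4
  k=2: a=17, p=1190, q=69
  k=3: a=8, p=9589, q=556
  k=4: a=3, p=29957, q=1737
  k=5: a=3, p=99460, q=5767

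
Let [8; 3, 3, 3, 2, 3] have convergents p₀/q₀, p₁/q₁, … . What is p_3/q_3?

Using pₖ = aₖpₖ₋₁ + pₖ₋₂, qₖ = aₖqₖ₋₁ + qₖ₋₂ (with p₋₁=1, p₋₂=0, q₋₁=0, q₋₂=1):
  k=0: a=8, p=8, q=1
  k=1: a=3, p=25, q=3
  k=2: a=3, p=83, q=10
  k=3: a=3, p=274, q=33

274/33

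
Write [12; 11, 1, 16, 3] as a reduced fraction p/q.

7504/621

Using pₖ = aₖpₖ₋₁ + pₖ₋₂ and qₖ = aₖqₖ₋₁ + qₖ₋₂:
  k=0: a=12, p=12, q=1
  k=1: a=11, p=133, q=11
  k=2: a=1, p=145, q=12
  k=3: a=16, p=2453, q=203
  k=4: a=3, p=7504, q=621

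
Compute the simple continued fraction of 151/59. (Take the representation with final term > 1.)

[2; 1, 1, 3, 1, 2, 2]

151 = 2*59 + 33
59 = 1*33 + 26
33 = 1*26 + 7
26 = 3*7 + 5
7 = 1*5 + 2
5 = 2*2 + 1
2 = 2*1 + 0  (stop)
So 151/59 = [2; 1, 1, 3, 1, 2, 2].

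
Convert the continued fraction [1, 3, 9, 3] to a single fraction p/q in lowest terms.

115/87

Using pₖ = aₖpₖ₋₁ + pₖ₋₂ and qₖ = aₖqₖ₋₁ + qₖ₋₂:
  k=0: a=1, p=1, q=1
  k=1: a=3, p=4, q=3
  k=2: a=9, p=37, q=28
  k=3: a=3, p=115, q=87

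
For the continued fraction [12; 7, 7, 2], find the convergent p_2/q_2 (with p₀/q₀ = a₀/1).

Using pₖ = aₖpₖ₋₁ + pₖ₋₂, qₖ = aₖqₖ₋₁ + qₖ₋₂ (with p₋₁=1, p₋₂=0, q₋₁=0, q₋₂=1):
  k=0: a=12, p=12, q=1
  k=1: a=7, p=85, q=7
  k=2: a=7, p=607, q=50

607/50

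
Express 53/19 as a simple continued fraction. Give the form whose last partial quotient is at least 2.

[2; 1, 3, 1, 3]

53 = 2×19 + 15
19 = 1×15 + 4
15 = 3×4 + 3
4 = 1×3 + 1
3 = 3×1 + 0  (stop)
So 53/19 = [2; 1, 3, 1, 3].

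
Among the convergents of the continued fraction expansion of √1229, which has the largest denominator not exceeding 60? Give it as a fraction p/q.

1227/35

√1229 = [35; 17, 1, 1, 17, 70, …] (period length 5).
Convergents:
  p_0/q_0 = 35/1
  p_1/q_1 = 596/17
  p_2/q_2 = 631/18
  p_3/q_3 = 1227/35
  p_4/q_4 = 21490/613
q_3 = 35 ≤ 60 < 613 = q_4, so the answer is 1227/35.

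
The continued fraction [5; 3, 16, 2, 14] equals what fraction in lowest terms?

Using pₖ = aₖpₖ₋₁ + pₖ₋₂ and qₖ = aₖqₖ₋₁ + qₖ₋₂:
  k=0: a=5, p=5, q=1
  k=1: a=3, p=16, q=3
  k=2: a=16, p=261, q=49
  k=3: a=2, p=538, q=101
  k=4: a=14, p=7793, q=1463

7793/1463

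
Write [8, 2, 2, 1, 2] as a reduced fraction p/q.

160/19

Fold from the inside: start with 2/1.
  1 + 1/2 = 3/2
  2 + 2/3 = 8/3
  2 + 3/8 = 19/8
  8 + 8/19 = 160/19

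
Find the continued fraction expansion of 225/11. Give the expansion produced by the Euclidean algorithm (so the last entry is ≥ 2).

225 = 20·11 + 5
11 = 2·5 + 1
5 = 5·1 + 0  (stop)
So 225/11 = [20; 2, 5].

[20; 2, 5]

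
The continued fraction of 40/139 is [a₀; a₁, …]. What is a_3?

40 = 0·139 + 40   →  a_0 = 0
139 = 3·40 + 19   →  a_1 = 3
40 = 2·19 + 2   →  a_2 = 2
19 = 9·2 + 1   →  a_3 = 9

9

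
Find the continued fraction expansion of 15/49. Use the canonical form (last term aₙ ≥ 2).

15 = 0*49 + 15
49 = 3*15 + 4
15 = 3*4 + 3
4 = 1*3 + 1
3 = 3*1 + 0  (stop)
So 15/49 = [0; 3, 3, 1, 3].

[0; 3, 3, 1, 3]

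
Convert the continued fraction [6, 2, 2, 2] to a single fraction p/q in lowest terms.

Using pₖ = aₖpₖ₋₁ + pₖ₋₂ and qₖ = aₖqₖ₋₁ + qₖ₋₂:
  k=0: a=6, p=6, q=1
  k=1: a=2, p=13, q=2
  k=2: a=2, p=32, q=5
  k=3: a=2, p=77, q=12

77/12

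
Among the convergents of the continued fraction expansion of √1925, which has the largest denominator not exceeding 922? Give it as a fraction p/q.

√1925 = [43; 1, 6, 1, 86, …] (period length 4).
Convergents:
  p_0/q_0 = 43/1
  p_1/q_1 = 44/1
  p_2/q_2 = 307/7
  p_3/q_3 = 351/8
  p_4/q_4 = 30493/695
  p_5/q_5 = 30844/703
  p_6/q_6 = 215557/4913
q_5 = 703 ≤ 922 < 4913 = q_6, so the answer is 30844/703.

30844/703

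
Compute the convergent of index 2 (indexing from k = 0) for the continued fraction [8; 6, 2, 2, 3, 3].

106/13

Using pₖ = aₖpₖ₋₁ + pₖ₋₂, qₖ = aₖqₖ₋₁ + qₖ₋₂ (with p₋₁=1, p₋₂=0, q₋₁=0, q₋₂=1):
  k=0: a=8, p=8, q=1
  k=1: a=6, p=49, q=6
  k=2: a=2, p=106, q=13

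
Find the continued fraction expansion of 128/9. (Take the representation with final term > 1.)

[14; 4, 2]

128 = 14*9 + 2
9 = 4*2 + 1
2 = 2*1 + 0  (stop)
So 128/9 = [14; 4, 2].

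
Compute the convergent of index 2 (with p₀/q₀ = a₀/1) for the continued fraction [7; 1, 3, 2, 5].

Using pₖ = aₖpₖ₋₁ + pₖ₋₂, qₖ = aₖqₖ₋₁ + qₖ₋₂ (with p₋₁=1, p₋₂=0, q₋₁=0, q₋₂=1):
  k=0: a=7, p=7, q=1
  k=1: a=1, p=8, q=1
  k=2: a=3, p=31, q=4

31/4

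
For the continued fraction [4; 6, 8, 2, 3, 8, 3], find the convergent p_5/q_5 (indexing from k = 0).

Using pₖ = aₖpₖ₋₁ + pₖ₋₂, qₖ = aₖqₖ₋₁ + qₖ₋₂ (with p₋₁=1, p₋₂=0, q₋₁=0, q₋₂=1):
  k=0: a=4, p=4, q=1
  k=1: a=6, p=25, q=6
  k=2: a=8, p=204, q=49
  k=3: a=2, p=433, q=104
  k=4: a=3, p=1503, q=361
  k=5: a=8, p=12457, q=2992

12457/2992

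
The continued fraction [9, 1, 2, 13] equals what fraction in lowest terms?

Using pₖ = aₖpₖ₋₁ + pₖ₋₂ and qₖ = aₖqₖ₋₁ + qₖ₋₂:
  k=0: a=9, p=9, q=1
  k=1: a=1, p=10, q=1
  k=2: a=2, p=29, q=3
  k=3: a=13, p=387, q=40

387/40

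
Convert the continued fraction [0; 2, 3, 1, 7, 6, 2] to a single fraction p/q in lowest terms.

Fold from the inside: start with 2/1.
  6 + 1/2 = 13/2
  7 + 2/13 = 93/13
  1 + 13/93 = 106/93
  3 + 93/106 = 411/106
  2 + 106/411 = 928/411
  0 + 411/928 = 411/928

411/928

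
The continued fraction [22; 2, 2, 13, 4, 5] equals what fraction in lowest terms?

Fold from the inside: start with 5/1.
  4 + 1/5 = 21/5
  13 + 5/21 = 278/21
  2 + 21/278 = 577/278
  2 + 278/577 = 1432/577
  22 + 577/1432 = 32081/1432

32081/1432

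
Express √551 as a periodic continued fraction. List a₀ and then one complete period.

a₀ = ⌊√551⌋ = 23.
With m₀=0, d₀=1 and mₖ₊₁ = dₖaₖ − mₖ, dₖ₊₁ = (n − mₖ₊₁²)/dₖ, aₖ₊₁ = ⌊(a₀+mₖ₊₁)/dₖ₊₁⌋:
  k=1: m=23, d=22, a=2
  k=2: m=21, d=5, a=8
  k=3: m=19, d=38, a=1
  k=4: m=19, d=5, a=8
  k=5: m=21, d=22, a=2
  k=6: m=23, d=1, a=46
d=1 and a=2a₀=46 at k=6, so the next step gives (m, d) = (23, 22) again — its k=1 value — and the period has length 6.

[23; 2, 8, 1, 8, 2, 46]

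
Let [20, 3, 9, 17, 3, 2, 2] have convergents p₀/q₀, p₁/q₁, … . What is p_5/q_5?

Using pₖ = aₖpₖ₋₁ + pₖ₋₂, qₖ = aₖqₖ₋₁ + qₖ₋₂ (with p₋₁=1, p₋₂=0, q₋₁=0, q₋₂=1):
  k=0: a=20, p=20, q=1
  k=1: a=3, p=61, q=3
  k=2: a=9, p=569, q=28
  k=3: a=17, p=9734, q=479
  k=4: a=3, p=29771, q=1465
  k=5: a=2, p=69276, q=3409

69276/3409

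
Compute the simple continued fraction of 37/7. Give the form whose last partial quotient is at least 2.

[5; 3, 2]

37 = 5×7 + 2
7 = 3×2 + 1
2 = 2×1 + 0  (stop)
So 37/7 = [5; 3, 2].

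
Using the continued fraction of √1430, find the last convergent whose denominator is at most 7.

189/5

√1430 = [37; 1, 4, 2, 2, 2, 4, 1, 74, …] (period length 8).
Convergents:
  p_0/q_0 = 37/1
  p_1/q_1 = 38/1
  p_2/q_2 = 189/5
  p_3/q_3 = 416/11
q_2 = 5 ≤ 7 < 11 = q_3, so the answer is 189/5.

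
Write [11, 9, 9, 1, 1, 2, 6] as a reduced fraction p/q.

Using pₖ = aₖpₖ₋₁ + pₖ₋₂ and qₖ = aₖqₖ₋₁ + qₖ₋₂:
  k=0: a=11, p=11, q=1
  k=1: a=9, p=100, q=9
  k=2: a=9, p=911, q=82
  k=3: a=1, p=1011, q=91
  k=4: a=1, p=1922, q=173
  k=5: a=2, p=4855, q=437
  k=6: a=6, p=31052, q=2795

31052/2795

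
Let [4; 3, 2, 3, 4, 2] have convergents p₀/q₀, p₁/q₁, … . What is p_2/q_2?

30/7

Using pₖ = aₖpₖ₋₁ + pₖ₋₂, qₖ = aₖqₖ₋₁ + qₖ₋₂ (with p₋₁=1, p₋₂=0, q₋₁=0, q₋₂=1):
  k=0: a=4, p=4, q=1
  k=1: a=3, p=13, q=3
  k=2: a=2, p=30, q=7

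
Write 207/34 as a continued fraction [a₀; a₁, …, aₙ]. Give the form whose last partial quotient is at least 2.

207 = 6×34 + 3
34 = 11×3 + 1
3 = 3×1 + 0  (stop)
So 207/34 = [6; 11, 3].

[6; 11, 3]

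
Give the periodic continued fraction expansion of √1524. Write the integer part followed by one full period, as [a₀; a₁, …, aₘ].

a₀ = ⌊√1524⌋ = 39.

[39; 26, 78]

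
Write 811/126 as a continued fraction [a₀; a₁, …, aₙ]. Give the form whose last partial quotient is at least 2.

811 = 6×126 + 55
126 = 2×55 + 16
55 = 3×16 + 7
16 = 2×7 + 2
7 = 3×2 + 1
2 = 2×1 + 0  (stop)
So 811/126 = [6; 2, 3, 2, 3, 2].

[6; 2, 3, 2, 3, 2]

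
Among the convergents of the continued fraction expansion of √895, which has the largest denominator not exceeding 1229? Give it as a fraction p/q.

21510/719

√895 = [29; 1, 10, 1, 58, …] (period length 4).
Convergents:
  p_0/q_0 = 29/1
  p_1/q_1 = 30/1
  p_2/q_2 = 329/11
  p_3/q_3 = 359/12
  p_4/q_4 = 21151/707
  p_5/q_5 = 21510/719
  p_6/q_6 = 236251/7897
q_5 = 719 ≤ 1229 < 7897 = q_6, so the answer is 21510/719.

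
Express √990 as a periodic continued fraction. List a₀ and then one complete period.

a₀ = ⌊√990⌋ = 31.
With m₀=0, d₀=1 and mₖ₊₁ = dₖaₖ − mₖ, dₖ₊₁ = (n − mₖ₊₁²)/dₖ, aₖ₊₁ = ⌊(a₀+mₖ₊₁)/dₖ₊₁⌋:
  k=1: m=31, d=29, a=2
  k=2: m=27, d=9, a=6
  k=3: m=27, d=29, a=2
  k=4: m=31, d=1, a=62
d=1 and a=2a₀=62 at k=4, so the next step gives (m, d) = (31, 29) again — its k=1 value — and the period has length 4.

[31; 2, 6, 2, 62]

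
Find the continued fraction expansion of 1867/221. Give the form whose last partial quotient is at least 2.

1867 = 8*221 + 99
221 = 2*99 + 23
99 = 4*23 + 7
23 = 3*7 + 2
7 = 3*2 + 1
2 = 2*1 + 0  (stop)
So 1867/221 = [8; 2, 4, 3, 3, 2].

[8; 2, 4, 3, 3, 2]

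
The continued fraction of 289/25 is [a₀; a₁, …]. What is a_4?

289 = 11·25 + 14   →  a_0 = 11
25 = 1·14 + 11   →  a_1 = 1
14 = 1·11 + 3   →  a_2 = 1
11 = 3·3 + 2   →  a_3 = 3
3 = 1·2 + 1   →  a_4 = 1

1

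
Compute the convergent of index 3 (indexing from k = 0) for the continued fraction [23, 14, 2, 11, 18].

Using pₖ = aₖpₖ₋₁ + pₖ₋₂, qₖ = aₖqₖ₋₁ + qₖ₋₂ (with p₋₁=1, p₋₂=0, q₋₁=0, q₋₂=1):
  k=0: a=23, p=23, q=1
  k=1: a=14, p=323, q=14
  k=2: a=2, p=669, q=29
  k=3: a=11, p=7682, q=333

7682/333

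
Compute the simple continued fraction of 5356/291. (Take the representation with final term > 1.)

[18; 2, 2, 6, 1, 7]

5356 = 18×291 + 118
291 = 2×118 + 55
118 = 2×55 + 8
55 = 6×8 + 7
8 = 1×7 + 1
7 = 7×1 + 0  (stop)
So 5356/291 = [18; 2, 2, 6, 1, 7].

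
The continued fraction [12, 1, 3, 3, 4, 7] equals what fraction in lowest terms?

Using pₖ = aₖpₖ₋₁ + pₖ₋₂ and qₖ = aₖqₖ₋₁ + qₖ₋₂:
  k=0: a=12, p=12, q=1
  k=1: a=1, p=13, q=1
  k=2: a=3, p=51, q=4
  k=3: a=3, p=166, q=13
  k=4: a=4, p=715, q=56
  k=5: a=7, p=5171, q=405

5171/405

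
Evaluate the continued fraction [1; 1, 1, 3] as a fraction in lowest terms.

11/7

Using pₖ = aₖpₖ₋₁ + pₖ₋₂ and qₖ = aₖqₖ₋₁ + qₖ₋₂:
  k=0: a=1, p=1, q=1
  k=1: a=1, p=2, q=1
  k=2: a=1, p=3, q=2
  k=3: a=3, p=11, q=7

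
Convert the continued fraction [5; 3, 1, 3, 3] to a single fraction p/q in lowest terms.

258/49

Using pₖ = aₖpₖ₋₁ + pₖ₋₂ and qₖ = aₖqₖ₋₁ + qₖ₋₂:
  k=0: a=5, p=5, q=1
  k=1: a=3, p=16, q=3
  k=2: a=1, p=21, q=4
  k=3: a=3, p=79, q=15
  k=4: a=3, p=258, q=49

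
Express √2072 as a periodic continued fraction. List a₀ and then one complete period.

a₀ = ⌊√2072⌋ = 45.
With m₀=0, d₀=1 and mₖ₊₁ = dₖaₖ − mₖ, dₖ₊₁ = (n − mₖ₊₁²)/dₖ, aₖ₊₁ = ⌊(a₀+mₖ₊₁)/dₖ₊₁⌋:
  k=1: m=45, d=47, a=1
  k=2: m=2, d=44, a=1
  k=3: m=42, d=7, a=12
  k=4: m=42, d=44, a=1
  k=5: m=2, d=47, a=1
  k=6: m=45, d=1, a=90
d=1 and a=2a₀=90 at k=6, so the next step gives (m, d) = (45, 47) again — its k=1 value — and the period has length 6.

[45; 1, 1, 12, 1, 1, 90]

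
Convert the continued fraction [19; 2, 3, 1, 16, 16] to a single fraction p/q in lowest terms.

47151/2425

Fold from the inside: start with 16/1.
  16 + 1/16 = 257/16
  1 + 16/257 = 273/257
  3 + 257/273 = 1076/273
  2 + 273/1076 = 2425/1076
  19 + 1076/2425 = 47151/2425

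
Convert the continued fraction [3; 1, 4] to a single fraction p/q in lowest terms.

19/5

Fold from the inside: start with 4/1.
  1 + 1/4 = 5/4
  3 + 4/5 = 19/5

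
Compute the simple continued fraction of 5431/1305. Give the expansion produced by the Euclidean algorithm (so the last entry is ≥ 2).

[4; 6, 5, 2, 2, 3, 2]

5431 = 4*1305 + 211
1305 = 6*211 + 39
211 = 5*39 + 16
39 = 2*16 + 7
16 = 2*7 + 2
7 = 3*2 + 1
2 = 2*1 + 0  (stop)
So 5431/1305 = [4; 6, 5, 2, 2, 3, 2].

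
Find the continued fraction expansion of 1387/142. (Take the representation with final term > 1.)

1387 = 9×142 + 109
142 = 1×109 + 33
109 = 3×33 + 10
33 = 3×10 + 3
10 = 3×3 + 1
3 = 3×1 + 0  (stop)
So 1387/142 = [9; 1, 3, 3, 3, 3].

[9; 1, 3, 3, 3, 3]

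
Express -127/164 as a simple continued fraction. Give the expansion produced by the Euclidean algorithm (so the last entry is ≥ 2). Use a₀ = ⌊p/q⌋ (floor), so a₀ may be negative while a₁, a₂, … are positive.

-127 = -1×164 + 37
164 = 4×37 + 16
37 = 2×16 + 5
16 = 3×5 + 1
5 = 5×1 + 0  (stop)
So -127/164 = [-1; 4, 2, 3, 5].

[-1; 4, 2, 3, 5]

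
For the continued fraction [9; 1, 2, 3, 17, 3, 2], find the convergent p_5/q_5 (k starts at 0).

5131/529

Using pₖ = aₖpₖ₋₁ + pₖ₋₂, qₖ = aₖqₖ₋₁ + qₖ₋₂ (with p₋₁=1, p₋₂=0, q₋₁=0, q₋₂=1):
  k=0: a=9, p=9, q=1
  k=1: a=1, p=10, q=1
  k=2: a=2, p=29, q=3
  k=3: a=3, p=97, q=10
  k=4: a=17, p=1678, q=173
  k=5: a=3, p=5131, q=529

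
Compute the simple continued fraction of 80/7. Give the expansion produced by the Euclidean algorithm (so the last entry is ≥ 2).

[11; 2, 3]

80 = 11*7 + 3
7 = 2*3 + 1
3 = 3*1 + 0  (stop)
So 80/7 = [11; 2, 3].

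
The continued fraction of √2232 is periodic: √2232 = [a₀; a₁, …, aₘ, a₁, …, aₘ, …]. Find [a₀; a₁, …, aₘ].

[47; 4, 10, 4, 94]

a₀ = ⌊√2232⌋ = 47.
With m₀=0, d₀=1 and mₖ₊₁ = dₖaₖ − mₖ, dₖ₊₁ = (n − mₖ₊₁²)/dₖ, aₖ₊₁ = ⌊(a₀+mₖ₊₁)/dₖ₊₁⌋:
  k=1: m=47, d=23, a=4
  k=2: m=45, d=9, a=10
  k=3: m=45, d=23, a=4
  k=4: m=47, d=1, a=94
d=1 and a=2a₀=94 at k=4, so the next step gives (m, d) = (47, 23) again — its k=1 value — and the period has length 4.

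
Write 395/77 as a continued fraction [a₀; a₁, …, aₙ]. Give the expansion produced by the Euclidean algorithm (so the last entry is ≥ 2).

[5; 7, 1, 2, 3]

395 = 5*77 + 10
77 = 7*10 + 7
10 = 1*7 + 3
7 = 2*3 + 1
3 = 3*1 + 0  (stop)
So 395/77 = [5; 7, 1, 2, 3].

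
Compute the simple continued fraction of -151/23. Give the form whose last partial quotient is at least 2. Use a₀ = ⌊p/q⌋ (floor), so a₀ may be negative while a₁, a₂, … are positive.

-151 = -7*23 + 10
23 = 2*10 + 3
10 = 3*3 + 1
3 = 3*1 + 0  (stop)
So -151/23 = [-7; 2, 3, 3].

[-7; 2, 3, 3]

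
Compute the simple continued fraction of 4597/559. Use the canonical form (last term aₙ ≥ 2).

[8; 4, 2, 8, 2, 3]

4597 = 8×559 + 125
559 = 4×125 + 59
125 = 2×59 + 7
59 = 8×7 + 3
7 = 2×3 + 1
3 = 3×1 + 0  (stop)
So 4597/559 = [8; 4, 2, 8, 2, 3].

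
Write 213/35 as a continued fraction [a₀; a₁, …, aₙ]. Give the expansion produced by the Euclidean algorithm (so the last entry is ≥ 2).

213 = 6*35 + 3
35 = 11*3 + 2
3 = 1*2 + 1
2 = 2*1 + 0  (stop)
So 213/35 = [6; 11, 1, 2].

[6; 11, 1, 2]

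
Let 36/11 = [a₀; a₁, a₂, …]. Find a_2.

1

36 = 3·11 + 3   →  a_0 = 3
11 = 3·3 + 2   →  a_1 = 3
3 = 1·2 + 1   →  a_2 = 1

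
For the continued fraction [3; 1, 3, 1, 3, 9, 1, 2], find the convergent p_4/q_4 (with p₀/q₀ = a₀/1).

72/19

Using pₖ = aₖpₖ₋₁ + pₖ₋₂, qₖ = aₖqₖ₋₁ + qₖ₋₂ (with p₋₁=1, p₋₂=0, q₋₁=0, q₋₂=1):
  k=0: a=3, p=3, q=1
  k=1: a=1, p=4, q=1
  k=2: a=3, p=15, q=4
  k=3: a=1, p=19, q=5
  k=4: a=3, p=72, q=19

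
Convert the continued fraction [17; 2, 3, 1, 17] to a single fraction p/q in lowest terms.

Using pₖ = aₖpₖ₋₁ + pₖ₋₂ and qₖ = aₖqₖ₋₁ + qₖ₋₂:
  k=0: a=17, p=17, q=1
  k=1: a=2, p=35, q=2
  k=2: a=3, p=122, q=7
  k=3: a=1, p=157, q=9
  k=4: a=17, p=2791, q=160

2791/160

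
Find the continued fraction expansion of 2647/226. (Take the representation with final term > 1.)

[11; 1, 2, 2, 10, 3]

2647 = 11×226 + 161
226 = 1×161 + 65
161 = 2×65 + 31
65 = 2×31 + 3
31 = 10×3 + 1
3 = 3×1 + 0  (stop)
So 2647/226 = [11; 1, 2, 2, 10, 3].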